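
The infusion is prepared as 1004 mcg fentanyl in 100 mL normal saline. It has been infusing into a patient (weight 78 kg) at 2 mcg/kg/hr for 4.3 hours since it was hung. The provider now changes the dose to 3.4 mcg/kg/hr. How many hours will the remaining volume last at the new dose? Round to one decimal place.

Initial rate:
Dose = 2 mcg/kg/hr × 78 kg = 156 mcg/hr
Concentration = 1004 mcg ÷ 100 mL = 10.04 mcg/mL
Rate = 156 mcg/hr ÷ 10.04 mcg/mL = 15.53785 mL/hr
Volume infused so far = 15.53785 mL/hr × 4.3 hr = 66.81275 mL
Volume remaining = 100 − 66.81275 = 33.18725 mL
New rate:
Dose = 3.4 mcg/kg/hr × 78 kg = 265.2 mcg/hr
Rate = 265.2 mcg/hr ÷ 10.04 mcg/mL = 26.41434 mL/hr
Time remaining = 33.18725 mL ÷ 26.41434 mL/hr = 1.25641 hr

1.3 hours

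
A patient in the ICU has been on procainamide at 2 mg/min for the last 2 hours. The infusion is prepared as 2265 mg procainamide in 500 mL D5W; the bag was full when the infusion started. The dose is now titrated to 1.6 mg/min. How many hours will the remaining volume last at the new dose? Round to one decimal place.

Initial rate:
2 mg/min × 60 min/hr = 120 mg/hr
Concentration = 2265 mg ÷ 500 mL = 4.53 mg/mL
Rate = 120 mg/hr ÷ 4.53 mg/mL = 26.49007 mL/hr
Volume infused so far = 26.49007 mL/hr × 2 hr = 52.98013 mL
Volume remaining = 500 − 52.98013 = 447.0199 mL
New rate:
1.6 mg/min × 60 min/hr = 96 mg/hr
Rate = 96 mg/hr ÷ 4.53 mg/mL = 21.19205 mL/hr
Time remaining = 447.0199 mL ÷ 21.19205 mL/hr = 21.09375 hr

21.1 hours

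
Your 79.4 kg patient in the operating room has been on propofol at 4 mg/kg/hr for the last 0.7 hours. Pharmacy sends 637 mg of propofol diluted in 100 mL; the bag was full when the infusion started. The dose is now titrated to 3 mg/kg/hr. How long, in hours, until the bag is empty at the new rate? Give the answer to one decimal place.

Initial rate:
Dose = 4 mg/kg/hr × 79.4 kg = 317.6 mg/hr
Concentration = 637 mg ÷ 100 mL = 6.37 mg/mL
Rate = 317.6 mg/hr ÷ 6.37 mg/mL = 49.85871 mL/hr
Volume infused so far = 49.85871 mL/hr × 0.7 hr = 34.9011 mL
Volume remaining = 100 − 34.9011 = 65.0989 mL
New rate:
Dose = 3 mg/kg/hr × 79.4 kg = 238.2 mg/hr
Rate = 238.2 mg/hr ÷ 6.37 mg/mL = 37.39403 mL/hr
Time remaining = 65.0989 mL ÷ 37.39403 mL/hr = 1.74089 hr

1.7 hours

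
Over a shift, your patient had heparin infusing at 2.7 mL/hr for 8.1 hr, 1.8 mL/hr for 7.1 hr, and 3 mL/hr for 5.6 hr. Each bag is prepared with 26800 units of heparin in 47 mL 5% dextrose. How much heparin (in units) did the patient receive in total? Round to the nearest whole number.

29337 units

Concentration = 26800 units ÷ 47 mL = 570.2128 units/mL
Stage 1: 2.7 mL/hr × 8.1 hr = 21.87 mL → 21.87 mL × 570.2128 units/mL = 12470.55 units
Stage 2: 1.8 mL/hr × 7.1 hr = 12.78 mL → 12.78 mL × 570.2128 units/mL = 7287.319 units
Stage 3: 3 mL/hr × 5.6 hr = 16.8 mL → 16.8 mL × 570.2128 units/mL = 9579.574 units
Total = 12470.55 + 7287.319 + 9579.574 = 29337.45 units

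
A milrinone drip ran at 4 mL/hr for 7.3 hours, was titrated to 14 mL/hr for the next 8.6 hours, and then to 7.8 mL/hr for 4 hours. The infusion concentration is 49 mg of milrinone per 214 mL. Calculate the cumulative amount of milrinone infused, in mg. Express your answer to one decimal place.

Concentration = 49 mg ÷ 214 mL = 0.228972 mg/mL
Stage 1: 4 mL/hr × 7.3 hr = 29.2 mL → 29.2 mL × 0.228972 mg/mL = 6.685981 mg
Stage 2: 14 mL/hr × 8.6 hr = 120.4 mL → 120.4 mL × 0.228972 mg/mL = 27.56822 mg
Stage 3: 7.8 mL/hr × 4 hr = 31.2 mL → 31.2 mL × 0.228972 mg/mL = 7.143925 mg
Total = 6.685981 + 27.56822 + 7.143925 = 41.39813 mg

41.4 mg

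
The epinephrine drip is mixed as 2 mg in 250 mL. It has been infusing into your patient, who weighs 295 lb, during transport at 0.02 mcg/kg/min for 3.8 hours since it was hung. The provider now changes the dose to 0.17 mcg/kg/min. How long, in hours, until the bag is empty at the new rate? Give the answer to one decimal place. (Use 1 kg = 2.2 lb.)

1.0 hours

Initial rate:
Weight = 295 lb ÷ 2.2 lb/kg = 134.0909 kg
Dose = 0.02 mcg/kg/min × 134.0909 kg = 2.681818 mcg/min
2.681818 mcg/min × 60 min/hr = 160.9091 mcg/hr
Concentration = 2 mg ÷ 250 mL = 0.008 mg/mL = 8 mcg/mL
Rate = 160.9091 mcg/hr ÷ 8 mcg/mL = 20.11364 mL/hr
Volume infused so far = 20.11364 mL/hr × 3.8 hr = 76.43182 mL
Volume remaining = 250 − 76.43182 = 173.5682 mL
New rate:
Dose = 0.17 mcg/kg/min × 134.0909 kg = 22.79545 mcg/min
22.79545 mcg/min × 60 min/hr = 1367.727 mcg/hr
Rate = 1367.727 mcg/hr ÷ 8 mcg/mL = 170.9659 mL/hr
Time remaining = 173.5682 mL ÷ 170.9659 mL/hr = 1.015221 hr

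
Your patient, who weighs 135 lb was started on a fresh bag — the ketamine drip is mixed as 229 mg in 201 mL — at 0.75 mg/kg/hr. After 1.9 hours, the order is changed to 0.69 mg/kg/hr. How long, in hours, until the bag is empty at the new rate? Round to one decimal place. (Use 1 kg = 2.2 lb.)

3.3 hours

Initial rate:
Weight = 135 lb ÷ 2.2 lb/kg = 61.36364 kg
Dose = 0.75 mg/kg/hr × 61.36364 kg = 46.02273 mg/hr
Concentration = 229 mg ÷ 201 mL = 1.139303 mg/mL
Rate = 46.02273 mg/hr ÷ 1.139303 mg/mL = 40.39549 mL/hr
Volume infused so far = 40.39549 mL/hr × 1.9 hr = 76.75144 mL
Volume remaining = 201 − 76.75144 = 124.2486 mL
New rate:
Dose = 0.69 mg/kg/hr × 61.36364 kg = 42.34091 mg/hr
Rate = 42.34091 mg/hr ÷ 1.139303 mg/mL = 37.16385 mL/hr
Time remaining = 124.2486 mL ÷ 37.16385 mL/hr = 3.343264 hr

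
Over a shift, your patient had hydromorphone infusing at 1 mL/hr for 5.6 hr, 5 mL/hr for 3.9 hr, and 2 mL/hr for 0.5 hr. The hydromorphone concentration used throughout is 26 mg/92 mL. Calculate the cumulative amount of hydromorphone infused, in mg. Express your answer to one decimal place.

7.4 mg

Concentration = 26 mg ÷ 92 mL = 0.2826087 mg/mL
Stage 1: 1 mL/hr × 5.6 hr = 5.6 mL → 5.6 mL × 0.2826087 mg/mL = 1.582609 mg
Stage 2: 5 mL/hr × 3.9 hr = 19.5 mL → 19.5 mL × 0.2826087 mg/mL = 5.51087 mg
Stage 3: 2 mL/hr × 0.5 hr = 1 mL → 1 mL × 0.2826087 mg/mL = 0.2826087 mg
Total = 1.582609 + 5.51087 + 0.2826087 = 7.376087 mg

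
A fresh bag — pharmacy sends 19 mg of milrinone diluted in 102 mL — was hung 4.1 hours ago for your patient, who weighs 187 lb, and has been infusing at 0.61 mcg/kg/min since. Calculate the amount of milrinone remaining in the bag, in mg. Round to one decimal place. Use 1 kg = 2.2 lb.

Weight = 187 lb ÷ 2.2 lb/kg = 85 kg
Dose = 0.61 mcg/kg/min × 85 kg = 51.85 mcg/min
51.85 mcg/min × 60 min/hr = 3111 mcg/hr
Concentration = 19 mg ÷ 102 mL = 0.1862745 mg/mL = 186.2745 mcg/mL
Rate = 3111 mcg/hr ÷ 186.2745 mcg/mL = 16.70116 mL/hr
Volume infused = 16.70116 mL/hr × 4.1 hr = 68.47475 mL
Volume remaining = 102 − 68.47475 = 33.52525 mL
Drug remaining = 33.52525 mL × 186.2745 mcg/mL = 6244.9 mcg = 6.2449 mg

6.2 mg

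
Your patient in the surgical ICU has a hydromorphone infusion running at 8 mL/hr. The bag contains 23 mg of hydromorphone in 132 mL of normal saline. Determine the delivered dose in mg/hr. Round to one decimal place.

1.4 mg/hr

Concentration = 23 mg ÷ 132 mL = 0.1742424 mg/mL
Drug rate = 8 mL/hr × 0.1742424 mg/mL = 1.393939 mg/hr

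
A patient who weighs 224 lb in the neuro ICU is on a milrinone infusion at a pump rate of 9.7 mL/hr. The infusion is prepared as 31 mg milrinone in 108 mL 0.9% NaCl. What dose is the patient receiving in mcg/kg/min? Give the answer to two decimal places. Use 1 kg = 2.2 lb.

0.46 mcg/kg/min

Weight = 224 lb ÷ 2.2 lb/kg = 101.8182 kg
Concentration = 31 mg ÷ 108 mL = 0.287037 mg/mL = 287.037 mcg/mL
Drug rate = 9.7 mL/hr × 287.037 mcg/mL = 2784.259 mcg/hr
2784.259 mcg/hr ÷ 60 min/hr = 46.40432 mcg/min
46.40432 mcg/min ÷ 101.8182 kg = 0.4557567 mcg/kg/min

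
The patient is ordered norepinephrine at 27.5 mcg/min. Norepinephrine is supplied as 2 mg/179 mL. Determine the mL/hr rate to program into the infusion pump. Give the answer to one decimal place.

147.7 mL/hr

27.5 mcg/min × 60 min/hr = 1650 mcg/hr
Concentration = 2 mg ÷ 179 mL = 0.01117318 mg/mL = 11.17318 mcg/mL
Rate = 1650 mcg/hr ÷ 11.17318 mcg/mL = 147.675 mL/hr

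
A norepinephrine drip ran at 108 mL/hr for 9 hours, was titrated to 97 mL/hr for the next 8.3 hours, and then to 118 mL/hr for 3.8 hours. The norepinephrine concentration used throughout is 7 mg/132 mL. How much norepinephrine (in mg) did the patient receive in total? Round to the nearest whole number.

Concentration = 7 mg ÷ 132 mL = 0.0530303 mg/mL
Stage 1: 108 mL/hr × 9 hr = 972 mL → 972 mL × 0.0530303 mg/mL = 51.54545 mg
Stage 2: 97 mL/hr × 8.3 hr = 805.1 mL → 805.1 mL × 0.0530303 mg/mL = 42.6947 mg
Stage 3: 118 mL/hr × 3.8 hr = 448.4 mL → 448.4 mL × 0.0530303 mg/mL = 23.77879 mg
Total = 51.54545 + 42.6947 + 23.77879 = 118.0189 mg

118 mg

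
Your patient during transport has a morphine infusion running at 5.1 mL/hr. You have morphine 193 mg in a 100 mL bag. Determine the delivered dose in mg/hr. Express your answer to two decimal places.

Concentration = 193 mg ÷ 100 mL = 1.93 mg/mL
Drug rate = 5.1 mL/hr × 1.93 mg/mL = 9.843 mg/hr

9.84 mg/hr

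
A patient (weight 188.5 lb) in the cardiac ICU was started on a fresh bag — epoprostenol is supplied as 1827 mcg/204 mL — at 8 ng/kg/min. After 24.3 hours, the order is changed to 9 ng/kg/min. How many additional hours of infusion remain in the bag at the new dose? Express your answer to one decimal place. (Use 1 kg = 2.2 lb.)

Initial rate:
Weight = 188.5 lb ÷ 2.2 lb/kg = 85.68182 kg
Dose = 8 ng/kg/min × 85.68182 kg = 685.4545 ng/min
685.4545 ng/min × 60 min/hr = 41127.27 ng/hr
Concentration = 1827 mcg ÷ 204 mL = 8.955882 mcg/mL = 8955.882 ng/mL
Rate = 41127.27 ng/hr ÷ 8955.882 ng/mL = 4.592208 mL/hr
Volume infused so far = 4.592208 mL/hr × 24.3 hr = 111.5906 mL
Volume remaining = 204 − 111.5906 = 92.40935 mL
New rate:
Dose = 9 ng/kg/min × 85.68182 kg = 771.1364 ng/min
771.1364 ng/min × 60 min/hr = 46268.18 ng/hr
Rate = 46268.18 ng/hr ÷ 8955.882 ng/mL = 5.166234 mL/hr
Time remaining = 92.40935 mL ÷ 5.166234 mL/hr = 17.88718 hr

17.9 hours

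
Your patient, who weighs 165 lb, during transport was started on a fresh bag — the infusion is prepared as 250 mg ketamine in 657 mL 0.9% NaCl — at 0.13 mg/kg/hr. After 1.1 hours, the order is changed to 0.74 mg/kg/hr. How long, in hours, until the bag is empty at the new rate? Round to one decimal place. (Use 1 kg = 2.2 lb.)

Initial rate:
Weight = 165 lb ÷ 2.2 lb/kg = 75 kg
Dose = 0.13 mg/kg/hr × 75 kg = 9.75 mg/hr
Concentration = 250 mg ÷ 657 mL = 0.3805175 mg/mL
Rate = 9.75 mg/hr ÷ 0.3805175 mg/mL = 25.623 mL/hr
Volume infused so far = 25.623 mL/hr × 1.1 hr = 28.1853 mL
Volume remaining = 657 − 28.1853 = 628.8147 mL
New rate:
Dose = 0.74 mg/kg/hr × 75 kg = 55.5 mg/hr
Rate = 55.5 mg/hr ÷ 0.3805175 mg/mL = 145.854 mL/hr
Time remaining = 628.8147 mL ÷ 145.854 mL/hr = 4.311261 hr

4.3 hours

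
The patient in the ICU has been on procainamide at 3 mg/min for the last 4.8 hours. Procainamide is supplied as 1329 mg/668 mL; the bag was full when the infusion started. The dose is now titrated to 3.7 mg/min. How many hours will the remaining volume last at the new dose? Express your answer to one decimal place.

2.1 hours

Initial rate:
3 mg/min × 60 min/hr = 180 mg/hr
Concentration = 1329 mg ÷ 668 mL = 1.989521 mg/mL
Rate = 180 mg/hr ÷ 1.989521 mg/mL = 90.47404 mL/hr
Volume infused so far = 90.47404 mL/hr × 4.8 hr = 434.2754 mL
Volume remaining = 668 − 434.2754 = 233.7246 mL
New rate:
3.7 mg/min × 60 min/hr = 222 mg/hr
Rate = 222 mg/hr ÷ 1.989521 mg/mL = 111.5847 mL/hr
Time remaining = 233.7246 mL ÷ 111.5847 mL/hr = 2.094595 hr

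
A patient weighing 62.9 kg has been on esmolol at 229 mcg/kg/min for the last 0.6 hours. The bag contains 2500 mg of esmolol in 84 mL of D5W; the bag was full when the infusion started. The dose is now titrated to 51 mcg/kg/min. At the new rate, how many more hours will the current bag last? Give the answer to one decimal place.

Initial rate:
Dose = 229 mcg/kg/min × 62.9 kg = 14404.1 mcg/min
14404.1 mcg/min × 60 min/hr = 864246 mcg/hr
Concentration = 2500 mg ÷ 84 mL = 29.7619 mg/mL = 29761.9 mcg/mL
Rate = 864246 mcg/hr ÷ 29761.9 mcg/mL = 29.03867 mL/hr
Volume infused so far = 29.03867 mL/hr × 0.6 hr = 17.4232 mL
Volume remaining = 84 − 17.4232 = 66.5768 mL
New rate:
Dose = 51 mcg/kg/min × 62.9 kg = 3207.9 mcg/min
3207.9 mcg/min × 60 min/hr = 192474 mcg/hr
Rate = 192474 mcg/hr ÷ 29761.9 mcg/mL = 6.467126 mL/hr
Time remaining = 66.5768 mL ÷ 6.467126 mL/hr = 10.29465 hr

10.3 hours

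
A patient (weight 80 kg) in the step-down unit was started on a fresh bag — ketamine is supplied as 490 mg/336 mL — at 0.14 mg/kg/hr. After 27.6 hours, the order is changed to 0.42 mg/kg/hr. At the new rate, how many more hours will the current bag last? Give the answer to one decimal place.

5.4 hours

Initial rate:
Dose = 0.14 mg/kg/hr × 80 kg = 11.2 mg/hr
Concentration = 490 mg ÷ 336 mL = 1.458333 mg/mL
Rate = 11.2 mg/hr ÷ 1.458333 mg/mL = 7.68 mL/hr
Volume infused so far = 7.68 mL/hr × 27.6 hr = 211.968 mL
Volume remaining = 336 − 211.968 = 124.032 mL
New rate:
Dose = 0.42 mg/kg/hr × 80 kg = 33.6 mg/hr
Rate = 33.6 mg/hr ÷ 1.458333 mg/mL = 23.04 mL/hr
Time remaining = 124.032 mL ÷ 23.04 mL/hr = 5.383333 hr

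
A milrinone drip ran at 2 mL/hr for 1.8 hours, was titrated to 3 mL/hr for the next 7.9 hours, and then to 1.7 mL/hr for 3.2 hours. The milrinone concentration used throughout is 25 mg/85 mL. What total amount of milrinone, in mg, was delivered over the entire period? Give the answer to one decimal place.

9.6 mg

Concentration = 25 mg ÷ 85 mL = 0.2941176 mg/mL
Stage 1: 2 mL/hr × 1.8 hr = 3.6 mL → 3.6 mL × 0.2941176 mg/mL = 1.058824 mg
Stage 2: 3 mL/hr × 7.9 hr = 23.7 mL → 23.7 mL × 0.2941176 mg/mL = 6.970588 mg
Stage 3: 1.7 mL/hr × 3.2 hr = 5.44 mL → 5.44 mL × 0.2941176 mg/mL = 1.6 mg
Total = 1.058824 + 6.970588 + 1.6 = 9.629412 mg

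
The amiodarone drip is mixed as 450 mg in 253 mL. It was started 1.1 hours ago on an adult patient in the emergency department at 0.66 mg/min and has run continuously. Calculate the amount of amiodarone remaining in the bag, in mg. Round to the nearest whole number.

406 mg

0.66 mg/min × 60 min/hr = 39.6 mg/hr
Concentration = 450 mg ÷ 253 mL = 1.778656 mg/mL
Rate = 39.6 mg/hr ÷ 1.778656 mg/mL = 22.264 mL/hr
Volume infused = 22.264 mL/hr × 1.1 hr = 24.4904 mL
Volume remaining = 253 − 24.4904 = 228.5096 mL
Drug remaining = 228.5096 mL × 1.778656 mg/mL = 406.44 mg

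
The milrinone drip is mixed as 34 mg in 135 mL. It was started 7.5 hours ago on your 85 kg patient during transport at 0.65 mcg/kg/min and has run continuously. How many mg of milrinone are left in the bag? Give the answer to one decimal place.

Dose = 0.65 mcg/kg/min × 85 kg = 55.25 mcg/min
55.25 mcg/min × 60 min/hr = 3315 mcg/hr
Concentration = 34 mg ÷ 135 mL = 0.2518519 mg/mL = 251.8519 mcg/mL
Rate = 3315 mcg/hr ÷ 251.8519 mcg/mL = 13.1625 mL/hr
Volume infused = 13.1625 mL/hr × 7.5 hr = 98.71875 mL
Volume remaining = 135 − 98.71875 = 36.28125 mL
Drug remaining = 36.28125 mL × 251.8519 mcg/mL = 9137.5 mcg = 9.1375 mg

9.1 mg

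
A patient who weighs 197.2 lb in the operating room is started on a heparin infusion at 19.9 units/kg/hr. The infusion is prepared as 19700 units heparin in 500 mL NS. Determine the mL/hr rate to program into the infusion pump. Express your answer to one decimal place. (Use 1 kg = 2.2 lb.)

Weight = 197.2 lb ÷ 2.2 lb/kg = 89.63636 kg
Dose = 19.9 units/kg/hr × 89.63636 kg = 1783.764 units/hr
Concentration = 19700 units ÷ 500 mL = 39.4 units/mL
Rate = 1783.764 units/hr ÷ 39.4 units/mL = 45.27319 mL/hr

45.3 mL/hr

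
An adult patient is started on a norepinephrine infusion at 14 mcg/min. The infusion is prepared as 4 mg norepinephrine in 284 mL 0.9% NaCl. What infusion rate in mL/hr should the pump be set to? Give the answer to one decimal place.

14 mcg/min × 60 min/hr = 840 mcg/hr
Concentration = 4 mg ÷ 284 mL = 0.01408451 mg/mL = 14.08451 mcg/mL
Rate = 840 mcg/hr ÷ 14.08451 mcg/mL = 59.64 mL/hr

59.6 mL/hr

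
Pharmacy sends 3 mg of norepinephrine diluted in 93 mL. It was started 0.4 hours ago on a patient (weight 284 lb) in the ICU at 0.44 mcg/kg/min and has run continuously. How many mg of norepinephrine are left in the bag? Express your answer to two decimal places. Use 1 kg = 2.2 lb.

1.64 mg

Weight = 284 lb ÷ 2.2 lb/kg = 129.0909 kg
Dose = 0.44 mcg/kg/min × 129.0909 kg = 56.8 mcg/min
56.8 mcg/min × 60 min/hr = 3408 mcg/hr
Concentration = 3 mg ÷ 93 mL = 0.03225806 mg/mL = 32.25806 mcg/mL
Rate = 3408 mcg/hr ÷ 32.25806 mcg/mL = 105.648 mL/hr
Volume infused = 105.648 mL/hr × 0.4 hr = 42.2592 mL
Volume remaining = 93 − 42.2592 = 50.7408 mL
Drug remaining = 50.7408 mL × 32.25806 mcg/mL = 1636.8 mcg = 1.6368 mg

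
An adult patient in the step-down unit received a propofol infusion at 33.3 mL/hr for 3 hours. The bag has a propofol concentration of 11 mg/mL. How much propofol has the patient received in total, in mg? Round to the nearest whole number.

Drug rate = 33.3 mL/hr × 11 mg/mL = 366.3 mg/hr
Total = 366.3 mg/hr × 3 hr = 1098.9 mg

1099 mg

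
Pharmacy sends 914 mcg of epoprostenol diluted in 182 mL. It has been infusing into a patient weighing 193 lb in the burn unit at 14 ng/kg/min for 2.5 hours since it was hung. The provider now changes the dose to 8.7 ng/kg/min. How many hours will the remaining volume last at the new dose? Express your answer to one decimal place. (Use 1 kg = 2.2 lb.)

Initial rate:
Weight = 193 lb ÷ 2.2 lb/kg = 87.72727 kg
Dose = 14 ng/kg/min × 87.72727 kg = 1228.182 ng/min
1228.182 ng/min × 60 min/hr = 73690.91 ng/hr
Concentration = 914 mcg ÷ 182 mL = 5.021978 mcg/mL = 5021.978 ng/mL
Rate = 73690.91 ng/hr ÷ 5021.978 ng/mL = 14.67368 mL/hr
Volume infused so far = 14.67368 mL/hr × 2.5 hr = 36.68421 mL
Volume remaining = 182 − 36.68421 = 145.3158 mL
New rate:
Dose = 8.7 ng/kg/min × 87.72727 kg = 763.2273 ng/min
763.2273 ng/min × 60 min/hr = 45793.64 ng/hr
Rate = 45793.64 ng/hr ÷ 5021.978 ng/mL = 9.118645 mL/hr
Time remaining = 145.3158 mL ÷ 9.118645 mL/hr = 15.93612 hr

15.9 hours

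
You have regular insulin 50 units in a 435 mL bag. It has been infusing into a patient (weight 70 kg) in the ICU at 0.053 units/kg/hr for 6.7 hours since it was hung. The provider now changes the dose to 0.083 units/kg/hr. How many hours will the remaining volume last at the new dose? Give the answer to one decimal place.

4.3 hours

Initial rate:
Dose = 0.053 units/kg/hr × 70 kg = 3.71 units/hr
Concentration = 50 units ÷ 435 mL = 0.1149425 units/mL
Rate = 3.71 units/hr ÷ 0.1149425 units/mL = 32.277 mL/hr
Volume infused so far = 32.277 mL/hr × 6.7 hr = 216.2559 mL
Volume remaining = 435 − 216.2559 = 218.7441 mL
New rate:
Dose = 0.083 units/kg/hr × 70 kg = 5.81 units/hr
Rate = 5.81 units/hr ÷ 0.1149425 units/mL = 50.547 mL/hr
Time remaining = 218.7441 mL ÷ 50.547 mL/hr = 4.327539 hr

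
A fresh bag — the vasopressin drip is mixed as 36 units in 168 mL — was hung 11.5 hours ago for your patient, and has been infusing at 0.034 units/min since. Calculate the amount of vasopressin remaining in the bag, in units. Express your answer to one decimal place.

12.5 units

0.034 units/min × 60 min/hr = 2.04 units/hr
Concentration = 36 units ÷ 168 mL = 0.2142857 units/mL
Rate = 2.04 units/hr ÷ 0.2142857 units/mL = 9.52 mL/hr
Volume infused = 9.52 mL/hr × 11.5 hr = 109.48 mL
Volume remaining = 168 − 109.48 = 58.52 mL
Drug remaining = 58.52 mL × 0.2142857 units/mL = 12.54 units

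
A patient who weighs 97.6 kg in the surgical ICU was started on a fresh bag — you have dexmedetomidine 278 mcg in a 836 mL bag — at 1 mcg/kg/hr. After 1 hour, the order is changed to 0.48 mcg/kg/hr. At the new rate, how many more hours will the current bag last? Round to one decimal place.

3.9 hours

Initial rate:
Dose = 1 mcg/kg/hr × 97.6 kg = 97.6 mcg/hr
Concentration = 278 mcg ÷ 836 mL = 0.3325359 mcg/mL
Rate = 97.6 mcg/hr ÷ 0.3325359 mcg/mL = 293.5022 mL/hr
Volume infused so far = 293.5022 mL/hr × 1 hr = 293.5022 mL
Volume remaining = 836 − 293.5022 = 542.4978 mL
New rate:
Dose = 0.48 mcg/kg/hr × 97.6 kg = 46.848 mcg/hr
Rate = 46.848 mcg/hr ÷ 0.3325359 mcg/mL = 140.881 mL/hr
Time remaining = 542.4978 mL ÷ 140.881 mL/hr = 3.850751 hr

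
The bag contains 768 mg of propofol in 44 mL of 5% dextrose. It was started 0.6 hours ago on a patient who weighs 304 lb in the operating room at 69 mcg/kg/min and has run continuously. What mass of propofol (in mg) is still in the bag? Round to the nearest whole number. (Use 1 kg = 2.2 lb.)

425 mg

Weight = 304 lb ÷ 2.2 lb/kg = 138.1818 kg
Dose = 69 mcg/kg/min × 138.1818 kg = 9534.545 mcg/min
9534.545 mcg/min × 60 min/hr = 572072.7 mcg/hr
Concentration = 768 mg ÷ 44 mL = 17.45455 mg/mL = 17454.55 mcg/mL
Rate = 572072.7 mcg/hr ÷ 17454.55 mcg/mL = 32.775 mL/hr
Volume infused = 32.775 mL/hr × 0.6 hr = 19.665 mL
Volume remaining = 44 − 19.665 = 24.335 mL
Drug remaining = 24.335 mL × 17454.55 mcg/mL = 424756.4 mcg = 424.7564 mg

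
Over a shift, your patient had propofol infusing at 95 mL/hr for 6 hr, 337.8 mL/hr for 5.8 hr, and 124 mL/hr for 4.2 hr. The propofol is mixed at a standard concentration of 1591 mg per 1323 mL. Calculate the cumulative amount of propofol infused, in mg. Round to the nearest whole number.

Concentration = 1591 mg ÷ 1323 mL = 1.20257 mg/mL
Stage 1: 95 mL/hr × 6 hr = 570 mL → 570 mL × 1.20257 mg/mL = 685.4649 mg
Stage 2: 337.8 mL/hr × 5.8 hr = 1959.24 mL → 1959.24 mL × 1.20257 mg/mL = 2356.123 mg
Stage 3: 124 mL/hr × 4.2 hr = 520.8 mL → 520.8 mL × 1.20257 mg/mL = 626.2984 mg
Total = 685.4649 + 2356.123 + 626.2984 = 3667.886 mg

3668 mg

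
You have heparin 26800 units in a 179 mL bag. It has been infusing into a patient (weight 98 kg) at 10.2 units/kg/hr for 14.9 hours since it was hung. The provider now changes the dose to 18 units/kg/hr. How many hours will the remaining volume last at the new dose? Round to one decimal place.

6.7 hours

Initial rate:
Dose = 10.2 units/kg/hr × 98 kg = 999.6 units/hr
Concentration = 26800 units ÷ 179 mL = 149.7207 units/mL
Rate = 999.6 units/hr ÷ 149.7207 units/mL = 6.676433 mL/hr
Volume infused so far = 6.676433 mL/hr × 14.9 hr = 99.47885 mL
Volume remaining = 179 − 99.47885 = 79.52115 mL
New rate:
Dose = 18 units/kg/hr × 98 kg = 1764 units/hr
Rate = 1764 units/hr ÷ 149.7207 units/mL = 11.78194 mL/hr
Time remaining = 79.52115 mL ÷ 11.78194 mL/hr = 6.74941 hr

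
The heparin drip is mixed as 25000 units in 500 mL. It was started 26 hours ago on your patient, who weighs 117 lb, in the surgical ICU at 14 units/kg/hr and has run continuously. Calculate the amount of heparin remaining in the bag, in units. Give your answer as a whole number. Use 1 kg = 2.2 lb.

5642 units

Weight = 117 lb ÷ 2.2 lb/kg = 53.18182 kg
Dose = 14 units/kg/hr × 53.18182 kg = 744.5455 units/hr
Concentration = 25000 units ÷ 500 mL = 50 units/mL
Rate = 744.5455 units/hr ÷ 50 units/mL = 14.89091 mL/hr
Volume infused = 14.89091 mL/hr × 26 hr = 387.1636 mL
Volume remaining = 500 − 387.1636 = 112.8364 mL
Drug remaining = 112.8364 mL × 50 units/mL = 5641.818 units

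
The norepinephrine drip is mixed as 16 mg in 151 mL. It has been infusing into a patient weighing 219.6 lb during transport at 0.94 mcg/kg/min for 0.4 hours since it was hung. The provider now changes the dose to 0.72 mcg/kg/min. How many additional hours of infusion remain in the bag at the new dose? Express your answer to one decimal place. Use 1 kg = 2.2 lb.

3.2 hours

Initial rate:
Weight = 219.6 lb ÷ 2.2 lb/kg = 99.81818 kg
Dose = 0.94 mcg/kg/min × 99.81818 kg = 93.82909 mcg/min
93.82909 mcg/min × 60 min/hr = 5629.745 mcg/hr
Concentration = 16 mg ÷ 151 mL = 0.1059603 mg/mL = 105.9603 mcg/mL
Rate = 5629.745 mcg/hr ÷ 105.9603 mcg/mL = 53.13072 mL/hr
Volume infused so far = 53.13072 mL/hr × 0.4 hr = 21.25229 mL
Volume remaining = 151 − 21.25229 = 129.7477 mL
New rate:
Dose = 0.72 mcg/kg/min × 99.81818 kg = 71.86909 mcg/min
71.86909 mcg/min × 60 min/hr = 4312.145 mcg/hr
Rate = 4312.145 mcg/hr ÷ 105.9603 mcg/mL = 40.69587 mL/hr
Time remaining = 129.7477 mL ÷ 40.69587 mL/hr = 3.188228 hr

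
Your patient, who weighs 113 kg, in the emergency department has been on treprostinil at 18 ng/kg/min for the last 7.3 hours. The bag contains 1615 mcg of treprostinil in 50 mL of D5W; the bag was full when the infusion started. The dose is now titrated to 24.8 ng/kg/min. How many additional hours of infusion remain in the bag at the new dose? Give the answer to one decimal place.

4.3 hours

Initial rate:
Dose = 18 ng/kg/min × 113 kg = 2034 ng/min
2034 ng/min × 60 min/hr = 122040 ng/hr
Concentration = 1615 mcg ÷ 50 mL = 32.3 mcg/mL = 32300 ng/mL
Rate = 122040 ng/hr ÷ 32300 ng/mL = 3.778328 mL/hr
Volume infused so far = 3.778328 mL/hr × 7.3 hr = 27.5818 mL
Volume remaining = 50 − 27.5818 = 22.4182 mL
New rate:
Dose = 24.8 ng/kg/min × 113 kg = 2802.4 ng/min
2802.4 ng/min × 60 min/hr = 168144 ng/hr
Rate = 168144 ng/hr ÷ 32300 ng/mL = 5.205697 mL/hr
Time remaining = 22.4182 mL ÷ 5.205697 mL/hr = 4.306475 hr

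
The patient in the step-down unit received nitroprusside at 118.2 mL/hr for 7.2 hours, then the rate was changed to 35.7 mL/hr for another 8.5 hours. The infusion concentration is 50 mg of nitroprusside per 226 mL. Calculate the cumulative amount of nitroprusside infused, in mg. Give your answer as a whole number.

255 mg

Concentration = 50 mg ÷ 226 mL = 0.2212389 mg/mL
Stage 1: 118.2 mL/hr × 7.2 hr = 851.04 mL → 851.04 mL × 0.2212389 mg/mL = 188.2832 mg
Stage 2: 35.7 mL/hr × 8.5 hr = 303.45 mL → 303.45 mL × 0.2212389 mg/mL = 67.13496 mg
Total = 188.2832 + 67.13496 = 255.4181 mg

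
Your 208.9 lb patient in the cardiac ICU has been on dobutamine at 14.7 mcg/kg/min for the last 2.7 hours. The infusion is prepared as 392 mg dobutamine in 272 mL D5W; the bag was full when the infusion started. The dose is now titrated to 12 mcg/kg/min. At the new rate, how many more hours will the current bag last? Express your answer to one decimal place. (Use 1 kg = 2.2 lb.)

2.4 hours

Initial rate:
Weight = 208.9 lb ÷ 2.2 lb/kg = 94.95455 kg
Dose = 14.7 mcg/kg/min × 94.95455 kg = 1395.832 mcg/min
1395.832 mcg/min × 60 min/hr = 83749.91 mcg/hr
Concentration = 392 mg ÷ 272 mL = 1.441176 mg/mL = 1441.176 mcg/mL
Rate = 83749.91 mcg/hr ÷ 1441.176 mcg/mL = 58.11218 mL/hr
Volume infused so far = 58.11218 mL/hr × 2.7 hr = 156.9029 mL
Volume remaining = 272 − 156.9029 = 115.0971 mL
New rate:
Dose = 12 mcg/kg/min × 94.95455 kg = 1139.455 mcg/min
1139.455 mcg/min × 60 min/hr = 68367.27 mcg/hr
Rate = 68367.27 mcg/hr ÷ 1441.176 mcg/mL = 47.43852 mL/hr
Time remaining = 115.0971 mL ÷ 47.43852 mL/hr = 2.426238 hr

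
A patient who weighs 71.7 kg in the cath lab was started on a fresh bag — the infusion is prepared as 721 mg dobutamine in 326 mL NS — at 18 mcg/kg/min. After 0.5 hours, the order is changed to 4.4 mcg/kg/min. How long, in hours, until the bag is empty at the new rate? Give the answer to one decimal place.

Initial rate:
Dose = 18 mcg/kg/min × 71.7 kg = 1290.6 mcg/min
1290.6 mcg/min × 60 min/hr = 77436 mcg/hr
Concentration = 721 mg ÷ 326 mL = 2.211656 mg/mL = 2211.656 mcg/mL
Rate = 77436 mcg/hr ÷ 2211.656 mcg/mL = 35.01267 mL/hr
Volume infused so far = 35.01267 mL/hr × 0.5 hr = 17.50634 mL
Volume remaining = 326 − 17.50634 = 308.4937 mL
New rate:
Dose = 4.4 mcg/kg/min × 71.7 kg = 315.48 mcg/min
315.48 mcg/min × 60 min/hr = 18928.8 mcg/hr
Rate = 18928.8 mcg/hr ÷ 2211.656 mcg/mL = 8.558653 mL/hr
Time remaining = 308.4937 mL ÷ 8.558653 mL/hr = 36.04465 hr

36.0 hours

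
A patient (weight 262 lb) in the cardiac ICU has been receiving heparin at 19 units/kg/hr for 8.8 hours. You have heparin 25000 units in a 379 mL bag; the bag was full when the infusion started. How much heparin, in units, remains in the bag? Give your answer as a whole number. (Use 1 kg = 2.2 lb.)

5088 units

Weight = 262 lb ÷ 2.2 lb/kg = 119.0909 kg
Dose = 19 units/kg/hr × 119.0909 kg = 2262.727 units/hr
Concentration = 25000 units ÷ 379 mL = 65.96306 units/mL
Rate = 2262.727 units/hr ÷ 65.96306 units/mL = 34.30295 mL/hr
Volume infused = 34.30295 mL/hr × 8.8 hr = 301.8659 mL
Volume remaining = 379 − 301.8659 = 77.13408 mL
Drug remaining = 77.13408 mL × 65.96306 units/mL = 5088 units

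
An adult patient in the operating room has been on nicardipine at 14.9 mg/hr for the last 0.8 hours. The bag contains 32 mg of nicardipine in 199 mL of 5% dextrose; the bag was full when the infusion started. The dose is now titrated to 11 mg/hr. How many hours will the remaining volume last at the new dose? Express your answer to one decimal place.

1.8 hours

Initial rate:
Concentration = 32 mg ÷ 199 mL = 0.160804 mg/mL
Rate = 14.9 mg/hr ÷ 0.160804 mg/mL = 92.65937 mL/hr
Volume infused so far = 92.65937 mL/hr × 0.8 hr = 74.1275 mL
Volume remaining = 199 − 74.1275 = 124.8725 mL
New rate:
Rate = 11 mg/hr ÷ 0.160804 mg/mL = 68.40625 mL/hr
Time remaining = 124.8725 mL ÷ 68.40625 mL/hr = 1.825455 hr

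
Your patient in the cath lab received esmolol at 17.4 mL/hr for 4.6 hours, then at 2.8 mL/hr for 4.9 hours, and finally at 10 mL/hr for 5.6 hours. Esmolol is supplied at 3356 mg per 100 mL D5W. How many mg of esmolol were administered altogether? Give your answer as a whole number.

5026 mg

Concentration = 3356 mg ÷ 100 mL = 33.56 mg/mL
Stage 1: 17.4 mL/hr × 4.6 hr = 80.04 mL → 80.04 mL × 33.56 mg/mL = 2686.142 mg
Stage 2: 2.8 mL/hr × 4.9 hr = 13.72 mL → 13.72 mL × 33.56 mg/mL = 460.4432 mg
Stage 3: 10 mL/hr × 5.6 hr = 56 mL → 56 mL × 33.56 mg/mL = 1879.36 mg
Total = 2686.142 + 460.4432 + 1879.36 = 5025.946 mg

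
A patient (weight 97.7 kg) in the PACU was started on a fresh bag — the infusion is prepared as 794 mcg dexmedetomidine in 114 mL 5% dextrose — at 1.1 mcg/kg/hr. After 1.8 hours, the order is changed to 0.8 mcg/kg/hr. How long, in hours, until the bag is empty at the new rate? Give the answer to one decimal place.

7.7 hours

Initial rate:
Dose = 1.1 mcg/kg/hr × 97.7 kg = 107.47 mcg/hr
Concentration = 794 mcg ÷ 114 mL = 6.964912 mcg/mL
Rate = 107.47 mcg/hr ÷ 6.964912 mcg/mL = 15.4302 mL/hr
Volume infused so far = 15.4302 mL/hr × 1.8 hr = 27.77436 mL
Volume remaining = 114 − 27.77436 = 86.22564 mL
New rate:
Dose = 0.8 mcg/kg/hr × 97.7 kg = 78.16 mcg/hr
Rate = 78.16 mcg/hr ÷ 6.964912 mcg/mL = 11.22196 mL/hr
Time remaining = 86.22564 mL ÷ 11.22196 mL/hr = 7.683649 hr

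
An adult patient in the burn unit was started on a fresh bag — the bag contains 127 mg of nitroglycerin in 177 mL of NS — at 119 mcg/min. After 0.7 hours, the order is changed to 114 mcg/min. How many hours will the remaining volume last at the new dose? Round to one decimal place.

17.8 hours

Initial rate:
119 mcg/min × 60 min/hr = 7140 mcg/hr
Concentration = 127 mg ÷ 177 mL = 0.7175141 mg/mL = 717.5141 mcg/mL
Rate = 7140 mcg/hr ÷ 717.5141 mcg/mL = 9.951024 mL/hr
Volume infused so far = 9.951024 mL/hr × 0.7 hr = 6.965717 mL
Volume remaining = 177 − 6.965717 = 170.0343 mL
New rate:
114 mcg/min × 60 min/hr = 6840 mcg/hr
Rate = 6840 mcg/hr ÷ 717.5141 mcg/mL = 9.532913 mL/hr
Time remaining = 170.0343 mL ÷ 9.532913 mL/hr = 17.83655 hr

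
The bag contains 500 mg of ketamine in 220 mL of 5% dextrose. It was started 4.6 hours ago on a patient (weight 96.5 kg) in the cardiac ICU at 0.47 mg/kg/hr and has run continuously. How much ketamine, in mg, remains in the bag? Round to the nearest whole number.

291 mg

Dose = 0.47 mg/kg/hr × 96.5 kg = 45.355 mg/hr
Concentration = 500 mg ÷ 220 mL = 2.272727 mg/mL
Rate = 45.355 mg/hr ÷ 2.272727 mg/mL = 19.9562 mL/hr
Volume infused = 19.9562 mL/hr × 4.6 hr = 91.79852 mL
Volume remaining = 220 − 91.79852 = 128.2015 mL
Drug remaining = 128.2015 mL × 2.272727 mg/mL = 291.367 mg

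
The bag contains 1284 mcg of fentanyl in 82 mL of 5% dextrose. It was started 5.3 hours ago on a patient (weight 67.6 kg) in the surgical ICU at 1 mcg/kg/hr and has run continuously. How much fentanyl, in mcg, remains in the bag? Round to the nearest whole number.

Dose = 1 mcg/kg/hr × 67.6 kg = 67.6 mcg/hr
Concentration = 1284 mcg ÷ 82 mL = 15.65854 mcg/mL
Rate = 67.6 mcg/hr ÷ 15.65854 mcg/mL = 4.317134 mL/hr
Volume infused = 4.317134 mL/hr × 5.3 hr = 22.88081 mL
Volume remaining = 82 − 22.88081 = 59.11919 mL
Drug remaining = 59.11919 mL × 15.65854 mcg/mL = 925.72 mcg

926 mcg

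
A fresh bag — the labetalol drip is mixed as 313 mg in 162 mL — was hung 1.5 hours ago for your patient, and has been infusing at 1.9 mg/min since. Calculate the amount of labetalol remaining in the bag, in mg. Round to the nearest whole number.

142 mg

1.9 mg/min × 60 min/hr = 114 mg/hr
Concentration = 313 mg ÷ 162 mL = 1.932099 mg/mL
Rate = 114 mg/hr ÷ 1.932099 mg/mL = 59.00319 mL/hr
Volume infused = 59.00319 mL/hr × 1.5 hr = 88.50479 mL
Volume remaining = 162 − 88.50479 = 73.49521 mL
Drug remaining = 73.49521 mL × 1.932099 mg/mL = 142 mg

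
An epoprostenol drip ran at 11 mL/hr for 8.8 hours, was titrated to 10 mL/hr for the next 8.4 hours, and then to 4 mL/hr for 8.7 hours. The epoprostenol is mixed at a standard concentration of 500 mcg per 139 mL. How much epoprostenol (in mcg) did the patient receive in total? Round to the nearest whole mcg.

Concentration = 500 mcg ÷ 139 mL = 3.597122 mcg/mL
Stage 1: 11 mL/hr × 8.8 hr = 96.8 mL → 96.8 mL × 3.597122 mcg/mL = 348.2014 mcg
Stage 2: 10 mL/hr × 8.4 hr = 84 mL → 84 mL × 3.597122 mcg/mL = 302.1583 mcg
Stage 3: 4 mL/hr × 8.7 hr = 34.8 mL → 34.8 mL × 3.597122 mcg/mL = 125.1799 mcg
Total = 348.2014 + 302.1583 + 125.1799 = 775.5396 mcg

776 mcg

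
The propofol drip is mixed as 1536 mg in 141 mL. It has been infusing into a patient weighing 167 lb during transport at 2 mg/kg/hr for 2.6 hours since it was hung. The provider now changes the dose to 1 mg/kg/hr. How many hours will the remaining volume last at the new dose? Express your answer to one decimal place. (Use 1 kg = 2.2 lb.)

15.0 hours

Initial rate:
Weight = 167 lb ÷ 2.2 lb/kg = 75.90909 kg
Dose = 2 mg/kg/hr × 75.90909 kg = 151.8182 mg/hr
Concentration = 1536 mg ÷ 141 mL = 10.89362 mg/mL
Rate = 151.8182 mg/hr ÷ 10.89362 mg/mL = 13.93643 mL/hr
Volume infused so far = 13.93643 mL/hr × 2.6 hr = 36.23473 mL
Volume remaining = 141 − 36.23473 = 104.7653 mL
New rate:
Dose = 1 mg/kg/hr × 75.90909 kg = 75.90909 mg/hr
Rate = 75.90909 mg/hr ÷ 10.89362 mg/mL = 6.968217 mL/hr
Time remaining = 104.7653 mL ÷ 6.968217 mL/hr = 15.03473 hr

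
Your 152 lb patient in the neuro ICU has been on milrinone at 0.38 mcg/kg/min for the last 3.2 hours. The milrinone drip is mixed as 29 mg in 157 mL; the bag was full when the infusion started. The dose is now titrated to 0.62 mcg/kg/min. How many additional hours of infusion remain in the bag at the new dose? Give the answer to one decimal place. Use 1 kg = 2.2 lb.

Initial rate:
Weight = 152 lb ÷ 2.2 lb/kg = 69.09091 kg
Dose = 0.38 mcg/kg/min × 69.09091 kg = 26.25455 mcg/min
26.25455 mcg/min × 60 min/hr = 1575.273 mcg/hr
Concentration = 29 mg ÷ 157 mL = 0.1847134 mg/mL = 184.7134 mcg/mL
Rate = 1575.273 mcg/hr ÷ 184.7134 mcg/mL = 8.528201 mL/hr
Volume infused so far = 8.528201 mL/hr × 3.2 hr = 27.29024 mL
Volume remaining = 157 − 27.29024 = 129.7098 mL
New rate:
Dose = 0.62 mcg/kg/min × 69.09091 kg = 42.83636 mcg/min
42.83636 mcg/min × 60 min/hr = 2570.182 mcg/hr
Rate = 2570.182 mcg/hr ÷ 184.7134 mcg/mL = 13.91443 mL/hr
Time remaining = 129.7098 mL ÷ 13.91443 mL/hr = 9.321958 hr

9.3 hours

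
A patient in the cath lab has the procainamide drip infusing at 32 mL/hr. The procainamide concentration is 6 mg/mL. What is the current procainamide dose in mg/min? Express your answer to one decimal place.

3.2 mg/min

Drug rate = 32 mL/hr × 6 mg/mL = 192 mg/hr
192 mg/hr ÷ 60 min/hr = 3.2 mg/min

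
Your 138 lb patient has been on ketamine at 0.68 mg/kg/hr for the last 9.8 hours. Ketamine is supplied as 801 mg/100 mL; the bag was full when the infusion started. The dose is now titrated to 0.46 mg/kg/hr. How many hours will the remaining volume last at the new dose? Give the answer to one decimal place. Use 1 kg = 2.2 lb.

Initial rate:
Weight = 138 lb ÷ 2.2 lb/kg = 62.72727 kg
Dose = 0.68 mg/kg/hr × 62.72727 kg = 42.65455 mg/hr
Concentration = 801 mg ÷ 100 mL = 8.01 mg/mL
Rate = 42.65455 mg/hr ÷ 8.01 mg/mL = 5.325162 mL/hr
Volume infused so far = 5.325162 mL/hr × 9.8 hr = 52.18658 mL
Volume remaining = 100 − 52.18658 = 47.81342 mL
New rate:
Dose = 0.46 mg/kg/hr × 62.72727 kg = 28.85455 mg/hr
Rate = 28.85455 mg/hr ÷ 8.01 mg/mL = 3.602315 mL/hr
Time remaining = 47.81342 mL ÷ 3.602315 mL/hr = 13.27297 hr

13.3 hours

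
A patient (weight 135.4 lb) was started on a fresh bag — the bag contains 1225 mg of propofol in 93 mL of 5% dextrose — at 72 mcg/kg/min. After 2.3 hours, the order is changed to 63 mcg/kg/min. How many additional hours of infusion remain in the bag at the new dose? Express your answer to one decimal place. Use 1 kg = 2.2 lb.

Initial rate:
Weight = 135.4 lb ÷ 2.2 lb/kg = 61.54545 kg
Dose = 72 mcg/kg/min × 61.54545 kg = 4431.273 mcg/min
4431.273 mcg/min × 60 min/hr = 265876.4 mcg/hr
Concentration = 1225 mg ÷ 93 mL = 13.17204 mg/mL = 13172.04 mcg/mL
Rate = 265876.4 mcg/hr ÷ 13172.04 mcg/mL = 20.1849 mL/hr
Volume infused so far = 20.1849 mL/hr × 2.3 hr = 46.42527 mL
Volume remaining = 93 − 46.42527 = 46.57473 mL
New rate:
Dose = 63 mcg/kg/min × 61.54545 kg = 3877.364 mcg/min
3877.364 mcg/min × 60 min/hr = 232641.8 mcg/hr
Rate = 232641.8 mcg/hr ÷ 13172.04 mcg/mL = 17.66179 mL/hr
Time remaining = 46.57473 mL ÷ 17.66179 mL/hr = 2.637034 hr

2.6 hours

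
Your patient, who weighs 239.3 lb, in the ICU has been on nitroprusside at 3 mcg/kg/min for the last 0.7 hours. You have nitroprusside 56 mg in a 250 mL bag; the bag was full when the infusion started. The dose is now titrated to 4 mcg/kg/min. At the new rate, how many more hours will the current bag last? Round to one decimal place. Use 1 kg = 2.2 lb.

1.6 hours

Initial rate:
Weight = 239.3 lb ÷ 2.2 lb/kg = 108.7727 kg
Dose = 3 mcg/kg/min × 108.7727 kg = 326.3182 mcg/min
326.3182 mcg/min × 60 min/hr = 19579.09 mcg/hr
Concentration = 56 mg ÷ 250 mL = 0.224 mg/mL = 224 mcg/mL
Rate = 19579.09 mcg/hr ÷ 224 mcg/mL = 87.40666 mL/hr
Volume infused so far = 87.40666 mL/hr × 0.7 hr = 61.18466 mL
Volume remaining = 250 − 61.18466 = 188.8153 mL
New rate:
Dose = 4 mcg/kg/min × 108.7727 kg = 435.0909 mcg/min
435.0909 mcg/min × 60 min/hr = 26105.45 mcg/hr
Rate = 26105.45 mcg/hr ÷ 224 mcg/mL = 116.5422 mL/hr
Time remaining = 188.8153 mL ÷ 116.5422 mL/hr = 1.620146 hr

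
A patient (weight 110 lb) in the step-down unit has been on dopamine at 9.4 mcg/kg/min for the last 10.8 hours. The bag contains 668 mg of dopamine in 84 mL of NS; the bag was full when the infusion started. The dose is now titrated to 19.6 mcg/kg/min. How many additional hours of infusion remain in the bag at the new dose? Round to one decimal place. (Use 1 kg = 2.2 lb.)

Initial rate:
Weight = 110 lb ÷ 2.2 lb/kg = 50 kg
Dose = 9.4 mcg/kg/min × 50 kg = 470 mcg/min
470 mcg/min × 60 min/hr = 28200 mcg/hr
Concentration = 668 mg ÷ 84 mL = 7.952381 mg/mL = 7952.381 mcg/mL
Rate = 28200 mcg/hr ÷ 7952.381 mcg/mL = 3.546108 mL/hr
Volume infused so far = 3.546108 mL/hr × 10.8 hr = 38.29796 mL
Volume remaining = 84 − 38.29796 = 45.70204 mL
New rate:
Dose = 19.6 mcg/kg/min × 50 kg = 980 mcg/min
980 mcg/min × 60 min/hr = 58800 mcg/hr
Rate = 58800 mcg/hr ÷ 7952.381 mcg/mL = 7.394012 mL/hr
Time remaining = 45.70204 mL ÷ 7.394012 mL/hr = 6.180952 hr

6.2 hours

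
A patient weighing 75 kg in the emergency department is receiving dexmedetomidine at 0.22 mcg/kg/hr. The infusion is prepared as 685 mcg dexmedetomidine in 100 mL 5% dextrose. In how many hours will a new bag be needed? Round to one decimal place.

41.5 hours

Dose = 0.22 mcg/kg/hr × 75 kg = 16.5 mcg/hr
Concentration = 685 mcg ÷ 100 mL = 6.85 mcg/mL
Rate = 16.5 mcg/hr ÷ 6.85 mcg/mL = 2.408759 mL/hr
Duration = 100 mL ÷ 2.408759 mL/hr = 41.51515 hr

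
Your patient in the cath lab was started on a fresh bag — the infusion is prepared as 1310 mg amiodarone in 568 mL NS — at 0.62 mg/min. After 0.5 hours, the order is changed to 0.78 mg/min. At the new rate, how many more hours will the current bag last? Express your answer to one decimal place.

Initial rate:
0.62 mg/min × 60 min/hr = 37.2 mg/hr
Concentration = 1310 mg ÷ 568 mL = 2.306338 mg/mL
Rate = 37.2 mg/hr ÷ 2.306338 mg/mL = 16.12947 mL/hr
Volume infused so far = 16.12947 mL/hr × 0.5 hr = 8.064733 mL
Volume remaining = 568 − 8.064733 = 559.9353 mL
New rate:
0.78 mg/min × 60 min/hr = 46.8 mg/hr
Rate = 46.8 mg/hr ÷ 2.306338 mg/mL = 20.29191 mL/hr
Time remaining = 559.9353 mL ÷ 20.29191 mL/hr = 27.59402 hr

27.6 hours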